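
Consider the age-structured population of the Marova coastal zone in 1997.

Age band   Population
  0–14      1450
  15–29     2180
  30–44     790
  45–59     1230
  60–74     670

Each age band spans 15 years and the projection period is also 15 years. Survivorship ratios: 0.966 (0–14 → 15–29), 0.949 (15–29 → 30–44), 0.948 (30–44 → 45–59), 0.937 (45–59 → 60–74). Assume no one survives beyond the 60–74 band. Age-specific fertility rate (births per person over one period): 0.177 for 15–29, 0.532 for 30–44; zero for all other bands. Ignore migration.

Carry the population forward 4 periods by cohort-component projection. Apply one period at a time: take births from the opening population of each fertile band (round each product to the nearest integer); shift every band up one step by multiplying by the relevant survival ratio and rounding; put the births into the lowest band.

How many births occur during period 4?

624

Period 1.
Births: 2180 * 0.177 = 386, 790 * 0.532 = 420 → 806
15–29: 1450 * 0.966 = 1401
30–44: 2180 * 0.949 = 2069
45–59: 790 * 0.948 = 749
60–74: 1230 * 0.937 = 1153
End of period: [806, 1401, 2069, 749, 1153]
Period 2.
Births: 1401 * 0.177 = 248, 2069 * 0.532 = 1101 → 1349
15–29: 806 * 0.966 = 779
30–44: 1401 * 0.949 = 1330
45–59: 2069 * 0.948 = 1961
60–74: 749 * 0.937 = 702
End of period: [1349, 779, 1330, 1961, 702]
Period 3.
Births: 779 * 0.177 = 138, 1330 * 0.532 = 708 → 846
15–29: 1349 * 0.966 = 1303
30–44: 779 * 0.949 = 739
45–59: 1330 * 0.948 = 1261
60–74: 1961 * 0.937 = 1837
End of period: [846, 1303, 739, 1261, 1837]
Period 4.
Births: 1303 * 0.177 = 231, 739 * 0.532 = 393 → 624
15–29: 846 * 0.966 = 817
30–44: 1303 * 0.949 = 1237
45–59: 739 * 0.948 = 701
60–74: 1261 * 0.937 = 1182
End of period: [624, 817, 1237, 701, 1182]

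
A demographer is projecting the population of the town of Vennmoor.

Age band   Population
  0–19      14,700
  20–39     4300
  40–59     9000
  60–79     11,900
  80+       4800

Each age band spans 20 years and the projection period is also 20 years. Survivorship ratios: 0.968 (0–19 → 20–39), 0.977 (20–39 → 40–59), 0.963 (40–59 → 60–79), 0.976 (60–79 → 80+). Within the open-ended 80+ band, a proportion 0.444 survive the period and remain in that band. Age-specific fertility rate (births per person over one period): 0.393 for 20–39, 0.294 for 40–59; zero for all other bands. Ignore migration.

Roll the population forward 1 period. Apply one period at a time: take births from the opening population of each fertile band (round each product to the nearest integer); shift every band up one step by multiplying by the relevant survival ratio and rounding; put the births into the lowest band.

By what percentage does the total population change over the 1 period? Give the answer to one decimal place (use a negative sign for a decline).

1.1

Period 1:
Births: 4300 × 0.393 = 1690 ; 9000 × 0.294 = 2646 ⇒ total 4336
20–39: 14700 × 0.968 = 14230
40–59: 4300 × 0.977 = 4201
60–79: 9000 × 0.963 = 8667
80+: 11900 × 0.976 + 4800 × 0.444 = 11614 + 2131 = 13745
→ [4336, 14230, 4201, 8667, 13745]
Total: 44700 → 45179; change = 479; percentage change = 1.1%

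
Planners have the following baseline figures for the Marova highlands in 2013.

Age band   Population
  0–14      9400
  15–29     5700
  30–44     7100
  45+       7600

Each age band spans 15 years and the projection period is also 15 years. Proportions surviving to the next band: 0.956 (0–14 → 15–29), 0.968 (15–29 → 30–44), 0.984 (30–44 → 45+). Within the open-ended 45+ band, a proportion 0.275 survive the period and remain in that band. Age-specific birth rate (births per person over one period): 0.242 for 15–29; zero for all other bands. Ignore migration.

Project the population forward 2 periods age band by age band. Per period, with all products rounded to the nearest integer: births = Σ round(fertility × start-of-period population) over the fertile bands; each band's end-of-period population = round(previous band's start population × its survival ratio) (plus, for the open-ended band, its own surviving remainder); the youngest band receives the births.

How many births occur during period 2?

2175

— Period 1 —
Births: 5700 × 0.242 = 1379
15–29: 9400 × 0.956 = 8986
30–44: 5700 × 0.968 = 5518
45+: 7100 × 0.984 + 7600 × 0.275 = 6986 + 2090 = 9076
Population now: 0–14=1379, 15–29=8986, 30–44=5518, 45+=9076
— Period 2 —
Births: 8986 × 0.242 = 2175
15–29: 1379 × 0.956 = 1318
30–44: 8986 × 0.968 = 8698
45+: 5518 × 0.984 + 9076 × 0.275 = 5430 + 2496 = 7926
Population now: 0–14=2175, 15–29=1318, 30–44=8698, 45+=7926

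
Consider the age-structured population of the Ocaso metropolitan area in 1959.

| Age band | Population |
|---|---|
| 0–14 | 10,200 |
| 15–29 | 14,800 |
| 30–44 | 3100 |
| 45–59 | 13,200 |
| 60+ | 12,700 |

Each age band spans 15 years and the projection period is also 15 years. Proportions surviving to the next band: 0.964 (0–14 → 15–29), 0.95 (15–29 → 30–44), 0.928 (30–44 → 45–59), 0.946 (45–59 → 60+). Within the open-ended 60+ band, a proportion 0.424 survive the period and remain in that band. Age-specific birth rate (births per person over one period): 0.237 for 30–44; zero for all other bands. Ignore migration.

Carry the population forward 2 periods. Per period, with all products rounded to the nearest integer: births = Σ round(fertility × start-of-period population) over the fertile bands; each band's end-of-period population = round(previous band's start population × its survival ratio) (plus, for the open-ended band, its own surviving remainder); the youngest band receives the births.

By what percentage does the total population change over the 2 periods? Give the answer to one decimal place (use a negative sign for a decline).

-32.0

Let group 1 be 0–14 through group 5 = 60+.
— Period 1 —
Births: 3100 * 0.237 = 735
Group 2: 10200 * 0.964 = 9833
Group 3: 14800 * 0.95 = 14060
Group 4: 3100 * 0.928 = 2877
Group 5: 13200 * 0.946 + 12700 * 0.424 = 12487 + 5385 = 17872
Giving 735 / 9833 / 14060 / 2877 / 17872.
— Period 2 —
Births: 14060 * 0.237 = 3332
Group 2: 735 * 0.964 = 709
Group 3: 9833 * 0.95 = 9341
Group 4: 14060 * 0.928 = 13048
Group 5: 2877 * 0.946 + 17872 * 0.424 = 2722 + 7578 = 10300
Giving 3332 / 709 / 9341 / 13048 / 10300.
Total: 54000 → 36730; change = -17270; percentage change = -32.0%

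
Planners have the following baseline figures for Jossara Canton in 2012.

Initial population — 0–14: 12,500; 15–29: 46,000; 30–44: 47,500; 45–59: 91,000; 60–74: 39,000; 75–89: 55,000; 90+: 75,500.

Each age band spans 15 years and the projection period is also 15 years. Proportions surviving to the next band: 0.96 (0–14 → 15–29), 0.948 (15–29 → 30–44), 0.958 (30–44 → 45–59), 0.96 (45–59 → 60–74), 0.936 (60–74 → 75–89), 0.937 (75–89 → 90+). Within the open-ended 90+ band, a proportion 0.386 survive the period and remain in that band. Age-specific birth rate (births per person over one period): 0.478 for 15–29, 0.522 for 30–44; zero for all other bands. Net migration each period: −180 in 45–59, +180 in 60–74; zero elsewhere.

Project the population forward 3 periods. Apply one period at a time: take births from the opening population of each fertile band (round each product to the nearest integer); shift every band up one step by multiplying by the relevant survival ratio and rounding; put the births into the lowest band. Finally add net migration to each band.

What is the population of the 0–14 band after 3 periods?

27406

Numbering the bands 1..7 from youngest to oldest:
Period 1.
Births: 46000 × 0.478 = 21988  |  47500 × 0.522 = 24795 — total 46783
Band 2: 12500 × 0.96 = 12000
Band 3: 46000 × 0.948 = 43608
Band 4: 47500 × 0.958 = 45505
Band 5: 91000 × 0.96 = 87360
Band 6: 39000 × 0.936 = 36504
Band 7: 55000 × 0.937 + 75500 × 0.386 = 51535 + 29143 = 80678
Net migration: Band 4 − 180 → 45325; Band 5 + 180 → 87540
→ [46783, 12000, 43608, 45325, 87540, 36504, 80678]
Period 2.
Births: 12000 × 0.478 = 5736  |  43608 × 0.522 = 22763 — total 28499
Band 2: 46783 × 0.96 = 44912
Band 3: 12000 × 0.948 = 11376
Band 4: 43608 × 0.958 = 41776
Band 5: 45325 × 0.96 = 43512
Band 6: 87540 × 0.936 = 81937
Band 7: 36504 × 0.937 + 80678 × 0.386 = 34204 + 31142 = 65346
Net migration: Band 4 − 180 → 41596; Band 5 + 180 → 43692
→ [28499, 44912, 11376, 41596, 43692, 81937, 65346]
Period 3.
Births: 44912 × 0.478 = 21468  |  11376 × 0.522 = 5938 — total 27406
Band 2: 28499 × 0.96 = 27359
Band 3: 44912 × 0.948 = 42577
Band 4: 11376 × 0.958 = 10898
Band 5: 41596 × 0.96 = 39932
Band 6: 43692 × 0.936 = 40896
Band 7: 81937 × 0.937 + 65346 × 0.386 = 76775 + 25224 = 101999
Net migration: Band 4 − 180 → 10718; Band 5 + 180 → 40112
→ [27406, 27359, 42577, 10718, 40112, 40896, 101999]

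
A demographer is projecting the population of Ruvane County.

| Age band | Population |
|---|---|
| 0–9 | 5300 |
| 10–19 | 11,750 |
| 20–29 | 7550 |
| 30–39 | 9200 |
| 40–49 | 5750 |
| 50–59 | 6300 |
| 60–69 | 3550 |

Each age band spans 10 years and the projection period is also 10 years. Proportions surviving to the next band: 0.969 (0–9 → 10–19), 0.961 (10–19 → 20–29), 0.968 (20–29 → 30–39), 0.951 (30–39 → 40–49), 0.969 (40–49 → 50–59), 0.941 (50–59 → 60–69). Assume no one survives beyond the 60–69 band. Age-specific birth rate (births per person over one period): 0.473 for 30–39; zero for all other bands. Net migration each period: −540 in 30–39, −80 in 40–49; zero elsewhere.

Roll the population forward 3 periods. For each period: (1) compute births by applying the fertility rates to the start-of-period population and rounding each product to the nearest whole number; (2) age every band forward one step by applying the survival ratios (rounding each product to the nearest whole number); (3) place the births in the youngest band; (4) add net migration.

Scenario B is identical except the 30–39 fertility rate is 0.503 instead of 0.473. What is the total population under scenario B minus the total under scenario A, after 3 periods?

[period 1]
Births: 9200 × 0.473 = 4352
10–19: 5300 × 0.969 = 5136
20–29: 11750 × 0.961 = 11292
30–39: 7550 × 0.968 = 7308
40–49: 9200 × 0.951 = 8749
50–59: 5750 × 0.969 = 5572
60–69: 6300 × 0.941 = 5928
Net migration: 30–39 − 540 → 6768; 40–49 − 80 → 8669
End of period: [4352, 5136, 11292, 6768, 8669, 5572, 5928]
[period 2]
Births: 6768 × 0.473 = 3201
10–19: 4352 × 0.969 = 4217
20–29: 5136 × 0.961 = 4936
30–39: 11292 × 0.968 = 10931
40–49: 6768 × 0.951 = 6436
50–59: 8669 × 0.969 = 8400
60–69: 5572 × 0.941 = 5243
Net migration: 30–39 − 540 → 10391; 40–49 − 80 → 6356
End of period: [3201, 4217, 4936, 10391, 6356, 8400, 5243]
[period 3]
Births: 10391 × 0.473 = 4915
10–19: 3201 × 0.969 = 3102
20–29: 4217 × 0.961 = 4053
30–39: 4936 × 0.968 = 4778
40–49: 10391 × 0.951 = 9882
50–59: 6356 × 0.969 = 6159
60–69: 8400 × 0.941 = 7904
Net migration: 30–39 − 540 → 4238; 40–49 − 80 → 9802
End of period: [4915, 3102, 4053, 4238, 9802, 6159, 7904]
Scenario A total after 3 periods: 40173
Scenario B projection —
[period 1]
Births: 9200 × 0.503 = 4628
10–19: 5300 × 0.969 = 5136
20–29: 11750 × 0.961 = 11292
30–39: 7550 × 0.968 = 7308
40–49: 9200 × 0.951 = 8749
50–59: 5750 × 0.969 = 5572
60–69: 6300 × 0.941 = 5928
Net migration: 30–39 − 540 → 6768; 40–49 − 80 → 8669
End of period: [4628, 5136, 11292, 6768, 8669, 5572, 5928]
[period 2]
Births: 6768 × 0.503 = 3404
10–19: 4628 × 0.969 = 4485
20–29: 5136 × 0.961 = 4936
30–39: 11292 × 0.968 = 10931
40–49: 6768 × 0.951 = 6436
50–59: 8669 × 0.969 = 8400
60–69: 5572 × 0.941 = 5243
Net migration: 30–39 − 540 → 10391; 40–49 − 80 → 6356
End of period: [3404, 4485, 4936, 10391, 6356, 8400, 5243]
[period 3]
Births: 10391 × 0.503 = 5227
10–19: 3404 × 0.969 = 3298
20–29: 4485 × 0.961 = 4310
30–39: 4936 × 0.968 = 4778
40–49: 10391 × 0.951 = 9882
50–59: 6356 × 0.969 = 6159
60–69: 8400 × 0.941 = 7904
Net migration: 30–39 − 540 → 4238; 40–49 − 80 → 9802
End of period: [5227, 3298, 4310, 4238, 9802, 6159, 7904]
Scenario B total after 3 periods: 40938
Difference B − A = 40938 − 40173 = 765

765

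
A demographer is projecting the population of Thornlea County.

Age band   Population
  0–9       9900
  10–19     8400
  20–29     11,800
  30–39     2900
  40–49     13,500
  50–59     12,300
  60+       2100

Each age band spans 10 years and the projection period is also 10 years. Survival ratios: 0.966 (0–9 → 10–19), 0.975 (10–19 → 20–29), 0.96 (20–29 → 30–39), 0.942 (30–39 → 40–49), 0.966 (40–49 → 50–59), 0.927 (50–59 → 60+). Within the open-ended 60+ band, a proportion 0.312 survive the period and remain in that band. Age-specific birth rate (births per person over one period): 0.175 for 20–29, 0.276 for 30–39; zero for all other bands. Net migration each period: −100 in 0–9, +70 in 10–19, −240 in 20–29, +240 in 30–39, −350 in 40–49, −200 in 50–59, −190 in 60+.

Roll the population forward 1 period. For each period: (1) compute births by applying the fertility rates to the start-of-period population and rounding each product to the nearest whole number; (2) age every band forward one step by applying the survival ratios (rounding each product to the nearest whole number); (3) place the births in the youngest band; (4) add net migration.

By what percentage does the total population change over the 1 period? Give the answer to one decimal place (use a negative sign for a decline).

Numbering the groups 1..7 from youngest to oldest:
After projecting period 1:
Births: 11800 × 0.175 = 2065 ; 2900 × 0.276 = 800 — total 2865
Group 2: 9900 × 0.966 = 9563
Group 3: 8400 × 0.975 = 8190
Group 4: 11800 × 0.96 = 11328
Group 5: 2900 × 0.942 = 2732
Group 6: 13500 × 0.966 = 13041
Group 7: 12300 × 0.927 + 2100 × 0.312 = 11402 + 655 = 12057
Net migration: Group 1 − 100 → 2765; Group 2 + 70 → 9633; Group 3 − 240 → 7950; Group 4 + 240 → 11568; Group 5 − 350 → 2382; Group 6 − 200 → 12841; Group 7 − 190 → 11867
End of period: [2765, 9633, 7950, 11568, 2382, 12841, 11867]
Total: 60900 → 59006; change = -1894; percentage change = -3.1%

-3.1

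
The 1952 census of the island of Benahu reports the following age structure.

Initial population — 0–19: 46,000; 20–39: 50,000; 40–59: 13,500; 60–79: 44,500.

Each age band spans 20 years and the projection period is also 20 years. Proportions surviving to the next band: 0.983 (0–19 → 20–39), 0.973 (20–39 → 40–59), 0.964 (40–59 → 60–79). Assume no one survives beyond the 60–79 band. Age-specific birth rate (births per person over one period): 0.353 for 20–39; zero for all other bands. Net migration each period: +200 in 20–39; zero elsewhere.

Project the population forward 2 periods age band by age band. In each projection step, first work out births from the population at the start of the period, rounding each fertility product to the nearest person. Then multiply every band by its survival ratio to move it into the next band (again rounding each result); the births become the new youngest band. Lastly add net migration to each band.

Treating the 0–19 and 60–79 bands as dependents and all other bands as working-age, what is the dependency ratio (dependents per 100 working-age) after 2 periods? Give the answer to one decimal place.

101.9

Period 1.
Births: 50000 × 0.353 = 17650
20–39: 46000 × 0.983 = 45218
40–59: 50000 × 0.973 = 48650
60–79: 13500 × 0.964 = 13014
Net migration: 20–39 + 200 → 45418
→ [17650, 45418, 48650, 13014]
Period 2.
Births: 45418 × 0.353 = 16033
20–39: 17650 × 0.983 = 17350
40–59: 45418 × 0.973 = 44192
60–79: 48650 × 0.964 = 46899
Net migration: 20–39 + 200 → 17550
→ [16033, 17550, 44192, 46899]
Dependents (band 0–19 + band 60–79) = 16033 + 46899 = 62932; working-age = 61742; ratio = 62932/61742 × 100 = 101.9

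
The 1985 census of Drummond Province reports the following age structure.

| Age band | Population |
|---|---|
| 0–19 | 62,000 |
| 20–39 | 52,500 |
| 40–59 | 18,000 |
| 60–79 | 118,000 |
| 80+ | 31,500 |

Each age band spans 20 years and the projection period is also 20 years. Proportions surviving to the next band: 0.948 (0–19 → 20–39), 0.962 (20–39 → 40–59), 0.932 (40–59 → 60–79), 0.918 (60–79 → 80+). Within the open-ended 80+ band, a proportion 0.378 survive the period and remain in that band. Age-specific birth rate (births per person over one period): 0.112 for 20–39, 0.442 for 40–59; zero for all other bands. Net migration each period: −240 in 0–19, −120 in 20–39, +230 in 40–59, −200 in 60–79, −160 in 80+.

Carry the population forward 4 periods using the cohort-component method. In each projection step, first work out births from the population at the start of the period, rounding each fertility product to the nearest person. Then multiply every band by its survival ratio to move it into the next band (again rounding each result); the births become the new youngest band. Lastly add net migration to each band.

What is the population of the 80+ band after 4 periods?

Call the bands 1 to 5, youngest first.
— Period 1 —
Births: 52500 × 0.112 = 5880  |  18000 × 0.442 = 7956 ⇒ total 13836
Band 2: 62000 × 0.948 = 58776
Band 3: 52500 × 0.962 = 50505
Band 4: 18000 × 0.932 = 16776
Band 5: 118000 × 0.918 + 31500 × 0.378 = 108324 + 11907 = 120231
Net migration: Band 1 − 240 → 13596; Band 2 − 120 → 58656; Band 3 + 230 → 50735; Band 4 − 200 → 16576; Band 5 − 160 → 120071
End of period: [13596, 58656, 50735, 16576, 120071]
— Period 2 —
Births: 58656 × 0.112 = 6569  |  50735 × 0.442 = 22425 ⇒ total 28994
Band 2: 13596 × 0.948 = 12889
Band 3: 58656 × 0.962 = 56427
Band 4: 50735 × 0.932 = 47285
Band 5: 16576 × 0.918 + 120071 × 0.378 = 15217 + 45387 = 60604
Net migration: Band 1 − 240 → 28754; Band 2 − 120 → 12769; Band 3 + 230 → 56657; Band 4 − 200 → 47085; Band 5 − 160 → 60444
End of period: [28754, 12769, 56657, 47085, 60444]
— Period 3 —
Births: 12769 × 0.112 = 1430  |  56657 × 0.442 = 25042 ⇒ total 26472
Band 2: 28754 × 0.948 = 27259
Band 3: 12769 × 0.962 = 12284
Band 4: 56657 × 0.932 = 52804
Band 5: 47085 × 0.918 + 60444 × 0.378 = 43224 + 22848 = 66072
Net migration: Band 1 − 240 → 26232; Band 2 − 120 → 27139; Band 3 + 230 → 12514; Band 4 − 200 → 52604; Band 5 − 160 → 65912
End of period: [26232, 27139, 12514, 52604, 65912]
— Period 4 —
Births: 27139 × 0.112 = 3040  |  12514 × 0.442 = 5531 ⇒ total 8571
Band 2: 26232 × 0.948 = 24868
Band 3: 27139 × 0.962 = 26108
Band 4: 12514 × 0.932 = 11663
Band 5: 52604 × 0.918 + 65912 × 0.378 = 48290 + 24915 = 73205
Net migration: Band 1 − 240 → 8331; Band 2 − 120 → 24748; Band 3 + 230 → 26338; Band 4 − 200 → 11463; Band 5 − 160 → 73045
End of period: [8331, 24748, 26338, 11463, 73045]

73045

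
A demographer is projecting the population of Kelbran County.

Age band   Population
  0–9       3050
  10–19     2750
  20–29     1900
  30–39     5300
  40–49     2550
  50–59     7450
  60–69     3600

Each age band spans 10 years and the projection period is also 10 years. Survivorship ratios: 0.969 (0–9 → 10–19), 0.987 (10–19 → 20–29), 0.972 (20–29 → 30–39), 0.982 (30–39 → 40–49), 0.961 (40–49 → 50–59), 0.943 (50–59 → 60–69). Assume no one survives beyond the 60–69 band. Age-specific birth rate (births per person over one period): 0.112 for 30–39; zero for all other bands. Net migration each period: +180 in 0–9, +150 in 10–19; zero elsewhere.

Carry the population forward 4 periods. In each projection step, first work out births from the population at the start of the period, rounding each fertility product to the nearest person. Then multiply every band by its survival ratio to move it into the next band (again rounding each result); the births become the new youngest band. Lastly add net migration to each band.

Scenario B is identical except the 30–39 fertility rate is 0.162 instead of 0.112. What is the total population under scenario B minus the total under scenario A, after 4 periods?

612

Call the groups 1 to 7, youngest first.
[period 1]
Births: 5300 * 0.112 = 594
Group 2: 3050 * 0.969 = 2955
Group 3: 2750 * 0.987 = 2714
Group 4: 1900 * 0.972 = 1847
Group 5: 5300 * 0.982 = 5205
Group 6: 2550 * 0.961 = 2451
Group 7: 7450 * 0.943 = 7025
Net migration: Group 1 + 180 → 774; Group 2 + 150 → 3105
Giving 774 / 3105 / 2714 / 1847 / 5205 / 2451 / 7025.
[period 2]
Births: 1847 * 0.112 = 207
Group 2: 774 * 0.969 = 750
Group 3: 3105 * 0.987 = 3065
Group 4: 2714 * 0.972 = 2638
Group 5: 1847 * 0.982 = 1814
Group 6: 5205 * 0.961 = 5002
Group 7: 2451 * 0.943 = 2311
Net migration: Group 1 + 180 → 387; Group 2 + 150 → 900
Giving 387 / 900 / 3065 / 2638 / 1814 / 5002 / 2311.
[period 3]
Births: 2638 * 0.112 = 295
Group 2: 387 * 0.969 = 375
Group 3: 900 * 0.987 = 888
Group 4: 3065 * 0.972 = 2979
Group 5: 2638 * 0.982 = 2591
Group 6: 1814 * 0.961 = 1743
Group 7: 5002 * 0.943 = 4717
Net migration: Group 1 + 180 → 475; Group 2 + 150 → 525
Giving 475 / 525 / 888 / 2979 / 2591 / 1743 / 4717.
[period 4]
Births: 2979 * 0.112 = 334
Group 2: 475 * 0.969 = 460
Group 3: 525 * 0.987 = 518
Group 4: 888 * 0.972 = 863
Group 5: 2979 * 0.982 = 2925
Group 6: 2591 * 0.961 = 2490
Group 7: 1743 * 0.943 = 1644
Net migration: Group 1 + 180 → 514; Group 2 + 150 → 610
Giving 514 / 610 / 518 / 863 / 2925 / 2490 / 1644.
Scenario A total after 4 periods: 9564
Scenario B projection —
[period 1]
Births: 5300 * 0.162 = 859
Group 2: 3050 * 0.969 = 2955
Group 3: 2750 * 0.987 = 2714
Group 4: 1900 * 0.972 = 1847
Group 5: 5300 * 0.982 = 5205
Group 6: 2550 * 0.961 = 2451
Group 7: 7450 * 0.943 = 7025
Net migration: Group 1 + 180 → 1039; Group 2 + 150 → 3105
Giving 1039 / 3105 / 2714 / 1847 / 5205 / 2451 / 7025.
[period 2]
Births: 1847 * 0.162 = 299
Group 2: 1039 * 0.969 = 1007
Group 3: 3105 * 0.987 = 3065
Group 4: 2714 * 0.972 = 2638
Group 5: 1847 * 0.982 = 1814
Group 6: 5205 * 0.961 = 5002
Group 7: 2451 * 0.943 = 2311
Net migration: Group 1 + 180 → 479; Group 2 + 150 → 1157
Giving 479 / 1157 / 3065 / 2638 / 1814 / 5002 / 2311.
[period 3]
Births: 2638 * 0.162 = 427
Group 2: 479 * 0.969 = 464
Group 3: 1157 * 0.987 = 1142
Group 4: 3065 * 0.972 = 2979
Group 5: 2638 * 0.982 = 2591
Group 6: 1814 * 0.961 = 1743
Group 7: 5002 * 0.943 = 4717
Net migration: Group 1 + 180 → 607; Group 2 + 150 → 614
Giving 607 / 614 / 1142 / 2979 / 2591 / 1743 / 4717.
[period 4]
Births: 2979 * 0.162 = 483
Group 2: 607 * 0.969 = 588
Group 3: 614 * 0.987 = 606
Group 4: 1142 * 0.972 = 1110
Group 5: 2979 * 0.982 = 2925
Group 6: 2591 * 0.961 = 2490
Group 7: 1743 * 0.943 = 1644
Net migration: Group 1 + 180 → 663; Group 2 + 150 → 738
Giving 663 / 738 / 606 / 1110 / 2925 / 2490 / 1644.
Scenario B total after 4 periods: 10176
Difference B − A = 10176 − 9564 = 612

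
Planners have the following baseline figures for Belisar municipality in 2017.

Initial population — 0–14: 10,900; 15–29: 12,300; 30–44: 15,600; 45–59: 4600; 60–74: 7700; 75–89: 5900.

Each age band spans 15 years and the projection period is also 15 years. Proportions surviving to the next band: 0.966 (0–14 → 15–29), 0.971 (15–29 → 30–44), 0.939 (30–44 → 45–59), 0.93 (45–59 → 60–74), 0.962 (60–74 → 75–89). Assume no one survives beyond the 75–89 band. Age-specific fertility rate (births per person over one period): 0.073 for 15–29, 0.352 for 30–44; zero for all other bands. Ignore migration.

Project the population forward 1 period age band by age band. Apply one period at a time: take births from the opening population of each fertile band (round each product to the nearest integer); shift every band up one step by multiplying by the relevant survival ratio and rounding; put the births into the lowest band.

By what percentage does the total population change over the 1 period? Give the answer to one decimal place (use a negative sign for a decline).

Period 1.
Births: 12300 * 0.073 = 898 ; 15600 * 0.352 = 5491 → 6389
15–29: 10900 * 0.966 = 10529
30–44: 12300 * 0.971 = 11943
45–59: 15600 * 0.939 = 14648
60–74: 4600 * 0.93 = 4278
75–89: 7700 * 0.962 = 7407
→ [6389, 10529, 11943, 14648, 4278, 7407]
Total: 57000 → 55194; change = -1806; percentage change = -3.2%

-3.2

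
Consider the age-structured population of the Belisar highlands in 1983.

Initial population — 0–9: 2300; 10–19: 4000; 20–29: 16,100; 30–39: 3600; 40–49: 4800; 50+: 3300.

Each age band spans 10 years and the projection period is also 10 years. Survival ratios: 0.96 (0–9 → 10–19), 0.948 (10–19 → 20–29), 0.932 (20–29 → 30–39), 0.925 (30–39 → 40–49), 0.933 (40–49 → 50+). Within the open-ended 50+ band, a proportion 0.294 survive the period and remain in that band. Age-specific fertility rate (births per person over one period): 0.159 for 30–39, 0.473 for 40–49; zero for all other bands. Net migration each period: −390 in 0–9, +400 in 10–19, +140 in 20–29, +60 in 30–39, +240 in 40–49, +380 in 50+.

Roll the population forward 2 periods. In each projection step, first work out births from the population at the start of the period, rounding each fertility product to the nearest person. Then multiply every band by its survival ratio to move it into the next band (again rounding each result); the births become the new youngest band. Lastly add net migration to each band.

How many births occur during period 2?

4084

(Bands numbered youngest = 1 to oldest = 6.)
Period 1.
Births: 3600 * 0.159 = 572 ; 4800 * 0.473 = 2270 — total 2842
Band 2: 2300 * 0.96 = 2208
Band 3: 4000 * 0.948 = 3792
Band 4: 16100 * 0.932 = 15005
Band 5: 3600 * 0.925 = 3330
Band 6: 4800 * 0.933 + 3300 * 0.294 = 4478 + 970 = 5448
Net migration: Band 1 − 390 → 2452; Band 2 + 400 → 2608; Band 3 + 140 → 3932; Band 4 + 60 → 15065; Band 5 + 240 → 3570; Band 6 + 380 → 5828
Population now: 0–9=2452, 10–19=2608, 20–29=3932, 30–39=15065, 40–49=3570, 50+=5828
Period 2.
Births: 15065 * 0.159 = 2395 ; 3570 * 0.473 = 1689 — total 4084
Band 2: 2452 * 0.96 = 2354
Band 3: 2608 * 0.948 = 2472
Band 4: 3932 * 0.932 = 3665
Band 5: 15065 * 0.925 = 13935
Band 6: 3570 * 0.933 + 5828 * 0.294 = 3331 + 1713 = 5044
Net migration: Band 1 − 390 → 3694; Band 2 + 400 → 2754; Band 3 + 140 → 2612; Band 4 + 60 → 3725; Band 5 + 240 → 14175; Band 6 + 380 → 5424
Population now: 0–9=3694, 10–19=2754, 20–29=2612, 30–39=3725, 40–49=14175, 50+=5424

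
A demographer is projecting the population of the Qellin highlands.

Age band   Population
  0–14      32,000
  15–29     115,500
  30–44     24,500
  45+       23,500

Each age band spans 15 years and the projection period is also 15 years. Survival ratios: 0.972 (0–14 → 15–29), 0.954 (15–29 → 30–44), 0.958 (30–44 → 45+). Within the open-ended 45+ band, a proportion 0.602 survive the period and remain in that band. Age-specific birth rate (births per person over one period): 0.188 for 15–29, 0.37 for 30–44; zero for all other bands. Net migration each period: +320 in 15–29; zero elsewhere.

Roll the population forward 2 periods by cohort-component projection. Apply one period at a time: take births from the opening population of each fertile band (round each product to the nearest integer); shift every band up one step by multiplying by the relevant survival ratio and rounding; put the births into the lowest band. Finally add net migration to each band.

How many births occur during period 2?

46677

Period 1.
Births: 115500 × 0.188 = 21714  |  24500 × 0.37 = 9065 — total 30779
15–29: 32000 × 0.972 = 31104
30–44: 115500 × 0.954 = 110187
45+: 24500 × 0.958 + 23500 × 0.602 = 23471 + 14147 = 37618
Net migration: 15–29 + 320 → 31424
Population now: 0–14=30779, 15–29=31424, 30–44=110187, 45+=37618
Period 2.
Births: 31424 × 0.188 = 5908  |  110187 × 0.37 = 40769 — total 46677
15–29: 30779 × 0.972 = 29917
30–44: 31424 × 0.954 = 29978
45+: 110187 × 0.958 + 37618 × 0.602 = 105559 + 22646 = 128205
Net migration: 15–29 + 320 → 30237
Population now: 0–14=46677, 15–29=30237, 30–44=29978, 45+=128205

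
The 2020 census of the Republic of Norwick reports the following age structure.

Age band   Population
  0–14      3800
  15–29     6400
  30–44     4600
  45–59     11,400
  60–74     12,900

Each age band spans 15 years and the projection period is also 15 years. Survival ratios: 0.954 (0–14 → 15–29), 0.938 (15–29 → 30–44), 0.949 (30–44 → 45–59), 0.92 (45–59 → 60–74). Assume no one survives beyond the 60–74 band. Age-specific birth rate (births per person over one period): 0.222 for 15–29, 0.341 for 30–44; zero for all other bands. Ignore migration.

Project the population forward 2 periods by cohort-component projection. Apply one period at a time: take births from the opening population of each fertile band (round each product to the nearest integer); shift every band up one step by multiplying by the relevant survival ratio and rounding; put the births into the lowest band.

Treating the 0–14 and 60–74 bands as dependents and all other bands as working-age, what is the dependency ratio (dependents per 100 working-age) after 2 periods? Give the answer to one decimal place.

Period 1.
Births: 6400 × 0.222 = 1421 ; 4600 × 0.341 = 1569 ⇒ total 2990
15–29: 3800 × 0.954 = 3625
30–44: 6400 × 0.938 = 6003
45–59: 4600 × 0.949 = 4365
60–74: 11400 × 0.92 = 10488
End of period: [2990, 3625, 6003, 4365, 10488]
Period 2.
Births: 3625 × 0.222 = 805 ; 6003 × 0.341 = 2047 ⇒ total 2852
15–29: 2990 × 0.954 = 2852
30–44: 3625 × 0.938 = 3400
45–59: 6003 × 0.949 = 5697
60–74: 4365 × 0.92 = 4016
End of period: [2852, 2852, 3400, 5697, 4016]
Dependents (band 0–14 + band 60–74) = 2852 + 4016 = 6868; working-age = 11949; ratio = 6868/11949 × 100 = 57.5

57.5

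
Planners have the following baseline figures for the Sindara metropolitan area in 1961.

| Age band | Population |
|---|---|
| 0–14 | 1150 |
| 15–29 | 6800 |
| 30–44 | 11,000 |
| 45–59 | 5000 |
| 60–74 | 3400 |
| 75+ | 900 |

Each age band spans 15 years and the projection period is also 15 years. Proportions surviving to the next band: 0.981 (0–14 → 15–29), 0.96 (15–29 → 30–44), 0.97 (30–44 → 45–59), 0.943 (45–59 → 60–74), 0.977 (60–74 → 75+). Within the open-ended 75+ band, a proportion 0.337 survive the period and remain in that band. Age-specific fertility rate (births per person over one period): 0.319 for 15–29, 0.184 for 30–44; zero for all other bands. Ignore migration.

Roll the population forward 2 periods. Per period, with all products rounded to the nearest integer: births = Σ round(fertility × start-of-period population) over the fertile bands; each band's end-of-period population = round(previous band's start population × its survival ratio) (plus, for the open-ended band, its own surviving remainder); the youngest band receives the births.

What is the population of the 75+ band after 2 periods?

5829

Call the bands 1 to 6, youngest first.
After projecting period 1:
Births: 6800 × 0.319 = 2169  |  11000 × 0.184 = 2024 → 4193
Band 2: 1150 × 0.981 = 1128
Band 3: 6800 × 0.96 = 6528
Band 4: 11000 × 0.97 = 10670
Band 5: 5000 × 0.943 = 4715
Band 6: 3400 × 0.977 + 900 × 0.337 = 3322 + 303 = 3625
End of period: [4193, 1128, 6528, 10670, 4715, 3625]
After projecting period 2:
Births: 1128 × 0.319 = 360  |  6528 × 0.184 = 1201 → 1561
Band 2: 4193 × 0.981 = 4113
Band 3: 1128 × 0.96 = 1083
Band 4: 6528 × 0.97 = 6332
Band 5: 10670 × 0.943 = 10062
Band 6: 4715 × 0.977 + 3625 × 0.337 = 4607 + 1222 = 5829
End of period: [1561, 4113, 1083, 6332, 10062, 5829]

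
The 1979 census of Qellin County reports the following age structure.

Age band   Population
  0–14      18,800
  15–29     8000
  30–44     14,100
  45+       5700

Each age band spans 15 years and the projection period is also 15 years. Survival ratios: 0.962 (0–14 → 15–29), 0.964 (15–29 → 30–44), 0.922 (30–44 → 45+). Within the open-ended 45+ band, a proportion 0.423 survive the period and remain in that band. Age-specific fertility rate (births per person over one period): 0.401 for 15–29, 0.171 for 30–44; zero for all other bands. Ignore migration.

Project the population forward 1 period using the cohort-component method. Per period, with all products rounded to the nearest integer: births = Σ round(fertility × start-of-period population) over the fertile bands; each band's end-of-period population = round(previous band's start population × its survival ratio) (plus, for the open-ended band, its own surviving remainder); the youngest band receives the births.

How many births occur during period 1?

[period 1]
Births: 8000 * 0.401 = 3208 ; 14100 * 0.171 = 2411 ⇒ total 5619
15–29: 18800 * 0.962 = 18086
30–44: 8000 * 0.964 = 7712
45+: 14100 * 0.922 + 5700 * 0.423 = 13000 + 2411 = 15411
→ [5619, 18086, 7712, 15411]

5619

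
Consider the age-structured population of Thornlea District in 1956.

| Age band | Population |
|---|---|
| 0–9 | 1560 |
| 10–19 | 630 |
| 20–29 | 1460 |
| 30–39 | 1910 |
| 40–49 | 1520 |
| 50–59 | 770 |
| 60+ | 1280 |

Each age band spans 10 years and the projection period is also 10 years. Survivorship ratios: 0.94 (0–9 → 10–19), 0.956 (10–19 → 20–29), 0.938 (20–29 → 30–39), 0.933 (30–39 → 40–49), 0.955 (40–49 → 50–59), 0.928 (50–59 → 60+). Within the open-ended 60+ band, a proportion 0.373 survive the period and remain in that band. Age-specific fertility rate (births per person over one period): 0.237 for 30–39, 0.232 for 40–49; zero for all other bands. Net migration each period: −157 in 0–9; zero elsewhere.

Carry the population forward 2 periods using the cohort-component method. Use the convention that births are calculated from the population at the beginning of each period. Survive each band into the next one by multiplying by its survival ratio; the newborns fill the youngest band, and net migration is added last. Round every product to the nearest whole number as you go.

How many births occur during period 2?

737

Call the groups 1 to 7, youngest first.
Period 1.
Births: 1910 × 0.237 = 453, 1520 × 0.232 = 353 — total 806
Group 2: 1560 × 0.94 = 1466
Group 3: 630 × 0.956 = 602
Group 4: 1460 × 0.938 = 1369
Group 5: 1910 × 0.933 = 1782
Group 6: 1520 × 0.955 = 1452
Group 7: 770 × 0.928 + 1280 × 0.373 = 715 + 477 = 1192
Net migration: Group 1 − 157 → 649
Giving 649 / 1466 / 602 / 1369 / 1782 / 1452 / 1192.
Period 2.
Births: 1369 × 0.237 = 324, 1782 × 0.232 = 413 — total 737
Group 2: 649 × 0.94 = 610
Group 3: 1466 × 0.956 = 1401
Group 4: 602 × 0.938 = 565
Group 5: 1369 × 0.933 = 1277
Group 6: 1782 × 0.955 = 1702
Group 7: 1452 × 0.928 + 1192 × 0.373 = 1347 + 445 = 1792
Net migration: Group 1 − 157 → 580
Giving 580 / 610 / 1401 / 565 / 1277 / 1702 / 1792.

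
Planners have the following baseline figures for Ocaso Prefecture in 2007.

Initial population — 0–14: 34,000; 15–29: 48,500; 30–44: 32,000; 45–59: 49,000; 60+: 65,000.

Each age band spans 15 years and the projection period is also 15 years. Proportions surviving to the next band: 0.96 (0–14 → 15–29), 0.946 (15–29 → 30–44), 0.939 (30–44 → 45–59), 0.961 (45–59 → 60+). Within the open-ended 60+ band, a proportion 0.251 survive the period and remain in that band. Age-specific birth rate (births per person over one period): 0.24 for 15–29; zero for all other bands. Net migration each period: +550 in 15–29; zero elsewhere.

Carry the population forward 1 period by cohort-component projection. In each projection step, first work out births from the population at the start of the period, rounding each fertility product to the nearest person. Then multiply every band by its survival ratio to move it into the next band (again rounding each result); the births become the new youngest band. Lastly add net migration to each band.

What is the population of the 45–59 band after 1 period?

30048

Period 1:
Births: 48500 × 0.24 = 11640
15–29: 34000 × 0.96 = 32640
30–44: 48500 × 0.946 = 45881
45–59: 32000 × 0.939 = 30048
60+: 49000 × 0.961 + 65000 × 0.251 = 47089 + 16315 = 63404
Net migration: 15–29 + 550 → 33190
→ [11640, 33190, 45881, 30048, 63404]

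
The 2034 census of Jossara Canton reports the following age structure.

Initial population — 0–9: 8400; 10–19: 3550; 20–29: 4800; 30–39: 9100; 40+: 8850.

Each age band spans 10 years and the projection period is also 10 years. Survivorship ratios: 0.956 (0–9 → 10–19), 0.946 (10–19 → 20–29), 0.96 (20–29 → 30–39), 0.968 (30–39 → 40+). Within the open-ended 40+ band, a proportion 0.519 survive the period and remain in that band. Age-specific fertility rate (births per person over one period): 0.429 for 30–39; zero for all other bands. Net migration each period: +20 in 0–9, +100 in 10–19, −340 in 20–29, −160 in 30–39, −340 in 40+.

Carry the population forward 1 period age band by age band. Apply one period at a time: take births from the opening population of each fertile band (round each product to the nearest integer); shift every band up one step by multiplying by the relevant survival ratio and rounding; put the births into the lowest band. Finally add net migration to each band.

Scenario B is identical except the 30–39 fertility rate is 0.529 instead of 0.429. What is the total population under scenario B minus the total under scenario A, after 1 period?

Period 1:
Births: 9100 × 0.429 = 3904
10–19: 8400 × 0.956 = 8030
20–29: 3550 × 0.946 = 3358
30–39: 4800 × 0.96 = 4608
40+: 9100 × 0.968 + 8850 × 0.519 = 8809 + 4593 = 13402
Net migration: 0–9 + 20 → 3924; 10–19 + 100 → 8130; 20–29 − 340 → 3018; 30–39 − 160 → 4448; 40+ − 340 → 13062
Giving 3924 / 8130 / 3018 / 4448 / 13062.
Scenario A total after 1 period: 32582
Scenario B projection —
Period 1:
Births: 9100 × 0.529 = 4814
10–19: 8400 × 0.956 = 8030
20–29: 3550 × 0.946 = 3358
30–39: 4800 × 0.96 = 4608
40+: 9100 × 0.968 + 8850 × 0.519 = 8809 + 4593 = 13402
Net migration: 0–9 + 20 → 4834; 10–19 + 100 → 8130; 20–29 − 340 → 3018; 30–39 − 160 → 4448; 40+ − 340 → 13062
Giving 4834 / 8130 / 3018 / 4448 / 13062.
Scenario B total after 1 period: 33492
Difference B − A = 33492 − 32582 = 910

910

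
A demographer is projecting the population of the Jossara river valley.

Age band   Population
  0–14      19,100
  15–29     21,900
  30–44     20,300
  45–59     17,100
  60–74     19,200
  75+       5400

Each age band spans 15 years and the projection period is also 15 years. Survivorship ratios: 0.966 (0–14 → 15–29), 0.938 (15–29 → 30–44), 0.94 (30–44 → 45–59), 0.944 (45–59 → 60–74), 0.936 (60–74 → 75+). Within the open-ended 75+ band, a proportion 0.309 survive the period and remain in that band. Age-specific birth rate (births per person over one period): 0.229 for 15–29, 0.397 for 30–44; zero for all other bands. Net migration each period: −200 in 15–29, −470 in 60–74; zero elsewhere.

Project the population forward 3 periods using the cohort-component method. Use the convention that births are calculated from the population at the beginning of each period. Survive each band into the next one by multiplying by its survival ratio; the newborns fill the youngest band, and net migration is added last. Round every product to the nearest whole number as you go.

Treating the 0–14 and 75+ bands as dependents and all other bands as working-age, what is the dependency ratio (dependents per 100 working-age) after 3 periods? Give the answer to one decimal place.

56.7

Numbering the bands 1..6 from youngest to oldest:
After projecting period 1:
Births: 21900 * 0.229 = 5015  |  20300 * 0.397 = 8059 — total 13074
Band 2: 19100 * 0.966 = 18451
Band 3: 21900 * 0.938 = 20542
Band 4: 20300 * 0.94 = 19082
Band 5: 17100 * 0.944 = 16142
Band 6: 19200 * 0.936 + 5400 * 0.309 = 17971 + 1669 = 19640
Net migration: Band 2 − 200 → 18251; Band 5 − 470 → 15672
→ [13074, 18251, 20542, 19082, 15672, 19640]
After projecting period 2:
Births: 18251 * 0.229 = 4179  |  20542 * 0.397 = 8155 — total 12334
Band 2: 13074 * 0.966 = 12629
Band 3: 18251 * 0.938 = 17119
Band 4: 20542 * 0.94 = 19309
Band 5: 19082 * 0.944 = 18013
Band 6: 15672 * 0.936 + 19640 * 0.309 = 14669 + 6069 = 20738
Net migration: Band 2 − 200 → 12429; Band 5 − 470 → 17543
→ [12334, 12429, 17119, 19309, 17543, 20738]
After projecting period 3:
Births: 12429 * 0.229 = 2846  |  17119 * 0.397 = 6796 — total 9642
Band 2: 12334 * 0.966 = 11915
Band 3: 12429 * 0.938 = 11658
Band 4: 17119 * 0.94 = 16092
Band 5: 19309 * 0.944 = 18228
Band 6: 17543 * 0.936 + 20738 * 0.309 = 16420 + 6408 = 22828
Net migration: Band 2 − 200 → 11715; Band 5 − 470 → 17758
→ [9642, 11715, 11658, 16092, 17758, 22828]
Dependents (band 0–14 + band 75+) = 9642 + 22828 = 32470; working-age = 57223; ratio = 32470/57223 × 100 = 56.7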